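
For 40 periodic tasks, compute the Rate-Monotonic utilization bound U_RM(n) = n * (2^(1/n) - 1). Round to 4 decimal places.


Compute 2^(1/40) = 1.0174796921
Subtract 1: 1.0174796921 - 1 = 0.0174796921
Multiply by n: 40 * 0.0174796921 = 0.6991876840
Round to 4 dp: 0.6992

0.6992


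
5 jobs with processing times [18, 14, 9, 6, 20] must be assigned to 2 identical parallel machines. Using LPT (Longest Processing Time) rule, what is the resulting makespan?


Sort jobs in decreasing order (LPT): [20, 18, 14, 9, 6]
Assign each job to the least loaded machine:
  Machine 1: jobs [20, 9, 6], load = 35
  Machine 2: jobs [18, 14], load = 32
Makespan = max load = 35

35


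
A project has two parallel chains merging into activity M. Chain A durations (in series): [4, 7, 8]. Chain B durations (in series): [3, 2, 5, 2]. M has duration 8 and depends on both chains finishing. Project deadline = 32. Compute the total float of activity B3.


Forward pass: ES(B3) = sum of predecessors on chain B = 5
EF = ES + duration = 5 + 5 = 10
Backward pass: LF(M) = deadline = 32; LS(M) = 32 - 8 = 24
LF(B3) = LS(M) - sum(successors on chain B) = 24 - 2 = 22
LS = LF - duration = 22 - 5 = 17
Total float = LS - ES = 17 - 5 = 12

12


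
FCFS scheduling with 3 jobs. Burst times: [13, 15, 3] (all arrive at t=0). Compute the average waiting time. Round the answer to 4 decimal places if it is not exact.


FCFS order (as given): [13, 15, 3]
Waiting times:
  Job 1: wait = 0
  Job 2: wait = 13
  Job 3: wait = 28
Sum of waiting times = 41
Average waiting time = 41/3 = 13.6667

13.6667


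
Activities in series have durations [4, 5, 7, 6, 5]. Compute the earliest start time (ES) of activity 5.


Activity 5 starts after activities 1 through 4 complete.
Predecessor durations: [4, 5, 7, 6]
ES = 4 + 5 + 7 + 6 = 22

22


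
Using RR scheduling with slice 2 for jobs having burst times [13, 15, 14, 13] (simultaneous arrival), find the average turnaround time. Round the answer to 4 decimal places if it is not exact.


Time quantum = 2
Execution trace:
  J1 runs 2 units, time = 2
  J2 runs 2 units, time = 4
  J3 runs 2 units, time = 6
  J4 runs 2 units, time = 8
  J1 runs 2 units, time = 10
  J2 runs 2 units, time = 12
  J3 runs 2 units, time = 14
  J4 runs 2 units, time = 16
  J1 runs 2 units, time = 18
  J2 runs 2 units, time = 20
  J3 runs 2 units, time = 22
  J4 runs 2 units, time = 24
  J1 runs 2 units, time = 26
  J2 runs 2 units, time = 28
  J3 runs 2 units, time = 30
  J4 runs 2 units, time = 32
  J1 runs 2 units, time = 34
  J2 runs 2 units, time = 36
  J3 runs 2 units, time = 38
  J4 runs 2 units, time = 40
  J1 runs 2 units, time = 42
  J2 runs 2 units, time = 44
  J3 runs 2 units, time = 46
  J4 runs 2 units, time = 48
  J1 runs 1 units, time = 49
  J2 runs 2 units, time = 51
  J3 runs 2 units, time = 53
  J4 runs 1 units, time = 54
  J2 runs 1 units, time = 55
Finish times: [49, 55, 53, 54]
Average turnaround = 211/4 = 52.75

52.75


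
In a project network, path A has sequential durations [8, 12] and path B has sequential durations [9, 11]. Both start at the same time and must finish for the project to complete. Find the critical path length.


Path A total = 8 + 12 = 20
Path B total = 9 + 11 = 20
Critical path = longest path = max(20, 20) = 20

20


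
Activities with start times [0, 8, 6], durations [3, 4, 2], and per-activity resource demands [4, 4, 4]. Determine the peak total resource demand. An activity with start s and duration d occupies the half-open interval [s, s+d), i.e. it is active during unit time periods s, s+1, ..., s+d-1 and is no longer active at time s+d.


Each activity i is active on [start_i, start_i + duration_i).
Compute total resource usage per time slot:
  t=0: active resources = [4], total = 4
  t=1: active resources = [4], total = 4
  t=2: active resources = [4], total = 4
  t=3: active resources = [], total = 0
  t=4: active resources = [], total = 0
  t=5: active resources = [], total = 0
  t=6: active resources = [4], total = 4
  t=7: active resources = [4], total = 4
  t=8: active resources = [4], total = 4
  t=9: active resources = [4], total = 4
  t=10: active resources = [4], total = 4
  t=11: active resources = [4], total = 4
Peak resource demand = 4

4


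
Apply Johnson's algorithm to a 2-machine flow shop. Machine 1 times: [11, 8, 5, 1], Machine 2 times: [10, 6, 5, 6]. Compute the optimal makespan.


Apply Johnson's rule:
  Group 1 (a <= b): [(4, 1, 6), (3, 5, 5)]
  Group 2 (a > b): [(1, 11, 10), (2, 8, 6)]
Optimal job order: [4, 3, 1, 2]
Schedule:
  Job 4: M1 done at 1, M2 done at 7
  Job 3: M1 done at 6, M2 done at 12
  Job 1: M1 done at 17, M2 done at 27
  Job 2: M1 done at 25, M2 done at 33
Makespan = 33

33


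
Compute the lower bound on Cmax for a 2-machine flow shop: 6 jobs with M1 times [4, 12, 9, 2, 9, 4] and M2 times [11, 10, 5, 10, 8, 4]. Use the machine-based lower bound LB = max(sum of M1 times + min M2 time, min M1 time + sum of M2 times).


LB1 = sum(M1 times) + min(M2 times) = 40 + 4 = 44
LB2 = min(M1 times) + sum(M2 times) = 2 + 48 = 50
Lower bound = max(LB1, LB2) = max(44, 50) = 50

50


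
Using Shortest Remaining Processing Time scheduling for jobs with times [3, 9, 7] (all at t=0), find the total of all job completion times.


Since all jobs arrive at t=0, SRPT equals SPT ordering.
SPT order: [3, 7, 9]
Completion times:
  Job 1: p=3, C=3
  Job 2: p=7, C=10
  Job 3: p=9, C=19
Total completion time = 3 + 10 + 19 = 32

32


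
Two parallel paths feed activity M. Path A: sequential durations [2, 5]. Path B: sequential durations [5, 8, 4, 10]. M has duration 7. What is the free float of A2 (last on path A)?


ES(A2) = sum of predecessors on chain A = 2
EF(A2) = ES + duration = 2 + 5 = 7
Successor of A2 is M. ES(M) = max(sum(A), sum(B)) = max(7, 27) = 27
Free float = ES(successor) - EF(current) = 27 - 7 = 20

20


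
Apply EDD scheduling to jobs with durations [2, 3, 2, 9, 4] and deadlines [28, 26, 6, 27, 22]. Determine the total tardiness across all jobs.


Sort by due date (EDD order): [(2, 6), (4, 22), (3, 26), (9, 27), (2, 28)]
Compute completion times and tardiness:
  Job 1: p=2, d=6, C=2, tardiness=max(0,2-6)=0
  Job 2: p=4, d=22, C=6, tardiness=max(0,6-22)=0
  Job 3: p=3, d=26, C=9, tardiness=max(0,9-26)=0
  Job 4: p=9, d=27, C=18, tardiness=max(0,18-27)=0
  Job 5: p=2, d=28, C=20, tardiness=max(0,20-28)=0
Total tardiness = 0

0


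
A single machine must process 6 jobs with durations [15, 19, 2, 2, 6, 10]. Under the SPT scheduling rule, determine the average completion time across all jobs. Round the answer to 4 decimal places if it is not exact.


Sort jobs by processing time (SPT order): [2, 2, 6, 10, 15, 19]
Compute completion times sequentially:
  Job 1: processing = 2, completes at 2
  Job 2: processing = 2, completes at 4
  Job 3: processing = 6, completes at 10
  Job 4: processing = 10, completes at 20
  Job 5: processing = 15, completes at 35
  Job 6: processing = 19, completes at 54
Sum of completion times = 125
Average completion time = 125/6 = 20.8333

20.8333


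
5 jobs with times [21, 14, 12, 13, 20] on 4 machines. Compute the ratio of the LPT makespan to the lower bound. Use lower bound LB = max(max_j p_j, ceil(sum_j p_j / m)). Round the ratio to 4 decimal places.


LPT order: [21, 20, 14, 13, 12]
Machine loads after assignment: [21, 20, 14, 25]
LPT makespan = 25
Lower bound = max(max_job, ceil(total/4)) = max(21, 20) = 21
Ratio = 25 / 21 = 1.1905

1.1905


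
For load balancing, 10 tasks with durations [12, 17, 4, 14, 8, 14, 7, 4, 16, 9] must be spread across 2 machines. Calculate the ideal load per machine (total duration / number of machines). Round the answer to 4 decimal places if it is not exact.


Total processing time = 12 + 17 + 4 + 14 + 8 + 14 + 7 + 4 + 16 + 9 = 105
Number of machines = 2
Ideal balanced load = 105 / 2 = 52.5

52.5


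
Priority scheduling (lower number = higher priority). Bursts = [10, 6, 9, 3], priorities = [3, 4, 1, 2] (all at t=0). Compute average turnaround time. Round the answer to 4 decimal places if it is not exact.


Sort by priority (ascending = highest first):
Order: [(1, 9), (2, 3), (3, 10), (4, 6)]
Completion times:
  Priority 1, burst=9, C=9
  Priority 2, burst=3, C=12
  Priority 3, burst=10, C=22
  Priority 4, burst=6, C=28
Average turnaround = 71/4 = 17.75

17.75


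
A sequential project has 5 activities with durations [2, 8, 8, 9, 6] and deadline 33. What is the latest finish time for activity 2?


LF(activity 2) = deadline - sum of successor durations
Successors: activities 3 through 5 with durations [8, 9, 6]
Sum of successor durations = 23
LF = 33 - 23 = 10

10


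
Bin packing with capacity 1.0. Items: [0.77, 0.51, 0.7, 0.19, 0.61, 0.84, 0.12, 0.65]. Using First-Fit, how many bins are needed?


Place items sequentially using First-Fit:
  Item 0.77 -> new Bin 1
  Item 0.51 -> new Bin 2
  Item 0.7 -> new Bin 3
  Item 0.19 -> Bin 1 (now 0.96)
  Item 0.61 -> new Bin 4
  Item 0.84 -> new Bin 5
  Item 0.12 -> Bin 2 (now 0.63)
  Item 0.65 -> new Bin 6
Total bins used = 6

6


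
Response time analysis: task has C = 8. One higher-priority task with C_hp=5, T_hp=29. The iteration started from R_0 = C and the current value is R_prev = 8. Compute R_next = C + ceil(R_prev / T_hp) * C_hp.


R_next = C + ceil(R_prev / T_hp) * C_hp
ceil(8 / 29) = ceil(0.2759) = 1
Interference = 1 * 5 = 5
R_next = 8 + 5 = 13

13


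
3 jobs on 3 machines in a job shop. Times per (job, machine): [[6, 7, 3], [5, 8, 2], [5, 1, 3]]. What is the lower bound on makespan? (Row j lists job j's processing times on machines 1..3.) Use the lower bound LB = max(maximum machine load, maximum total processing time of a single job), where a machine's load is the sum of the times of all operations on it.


Machine loads:
  Machine 1: 6 + 5 + 5 = 16
  Machine 2: 7 + 8 + 1 = 16
  Machine 3: 3 + 2 + 3 = 8
Max machine load = 16
Job totals:
  Job 1: 16
  Job 2: 15
  Job 3: 9
Max job total = 16
Lower bound = max(16, 16) = 16

16


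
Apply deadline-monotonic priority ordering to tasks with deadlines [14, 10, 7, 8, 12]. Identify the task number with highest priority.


Sort tasks by relative deadline (ascending):
  Task 3: deadline = 7
  Task 4: deadline = 8
  Task 2: deadline = 10
  Task 5: deadline = 12
  Task 1: deadline = 14
Priority order (highest first): [3, 4, 2, 5, 1]
Highest priority task = 3

3


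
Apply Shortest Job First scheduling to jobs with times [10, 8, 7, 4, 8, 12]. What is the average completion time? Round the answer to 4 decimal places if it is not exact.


SJF order (ascending): [4, 7, 8, 8, 10, 12]
Completion times:
  Job 1: burst=4, C=4
  Job 2: burst=7, C=11
  Job 3: burst=8, C=19
  Job 4: burst=8, C=27
  Job 5: burst=10, C=37
  Job 6: burst=12, C=49
Average completion = 147/6 = 24.5

24.5


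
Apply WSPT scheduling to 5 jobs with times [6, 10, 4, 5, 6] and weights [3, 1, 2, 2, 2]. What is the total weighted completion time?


Compute p/w ratios and sort ascending (WSPT): [(6, 3), (4, 2), (5, 2), (6, 2), (10, 1)]
Compute weighted completion times:
  Job (p=6,w=3): C=6, w*C=3*6=18
  Job (p=4,w=2): C=10, w*C=2*10=20
  Job (p=5,w=2): C=15, w*C=2*15=30
  Job (p=6,w=2): C=21, w*C=2*21=42
  Job (p=10,w=1): C=31, w*C=1*31=31
Total weighted completion time = 141

141


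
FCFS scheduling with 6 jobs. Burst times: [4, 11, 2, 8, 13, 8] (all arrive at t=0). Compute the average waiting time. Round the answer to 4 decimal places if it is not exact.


FCFS order (as given): [4, 11, 2, 8, 13, 8]
Waiting times:
  Job 1: wait = 0
  Job 2: wait = 4
  Job 3: wait = 15
  Job 4: wait = 17
  Job 5: wait = 25
  Job 6: wait = 38
Sum of waiting times = 99
Average waiting time = 99/6 = 16.5

16.5


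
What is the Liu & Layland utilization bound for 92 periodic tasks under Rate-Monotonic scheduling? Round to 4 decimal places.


Compute 2^(1/92) = 1.0075626620
Subtract 1: 1.0075626620 - 1 = 0.0075626620
Multiply by n: 92 * 0.0075626620 = 0.6957649040
Round to 4 dp: 0.6958

0.6958


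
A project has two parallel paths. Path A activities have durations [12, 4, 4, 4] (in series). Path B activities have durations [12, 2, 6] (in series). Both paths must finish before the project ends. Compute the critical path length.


Path A total = 12 + 4 + 4 + 4 = 24
Path B total = 12 + 2 + 6 = 20
Critical path = longest path = max(24, 20) = 24

24


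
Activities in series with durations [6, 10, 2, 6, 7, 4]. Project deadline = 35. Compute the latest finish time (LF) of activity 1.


LF(activity 1) = deadline - sum of successor durations
Successors: activities 2 through 6 with durations [10, 2, 6, 7, 4]
Sum of successor durations = 29
LF = 35 - 29 = 6

6


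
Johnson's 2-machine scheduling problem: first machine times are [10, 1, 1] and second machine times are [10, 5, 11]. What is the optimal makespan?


Apply Johnson's rule:
  Group 1 (a <= b): [(2, 1, 5), (3, 1, 11), (1, 10, 10)]
  Group 2 (a > b): []
Optimal job order: [2, 3, 1]
Schedule:
  Job 2: M1 done at 1, M2 done at 6
  Job 3: M1 done at 2, M2 done at 17
  Job 1: M1 done at 12, M2 done at 27
Makespan = 27

27


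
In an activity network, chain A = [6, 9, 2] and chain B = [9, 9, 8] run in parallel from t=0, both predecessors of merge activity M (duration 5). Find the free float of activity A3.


ES(A3) = sum of predecessors on chain A = 15
EF(A3) = ES + duration = 15 + 2 = 17
Successor of A3 is M. ES(M) = max(sum(A), sum(B)) = max(17, 26) = 26
Free float = ES(successor) - EF(current) = 26 - 17 = 9

9


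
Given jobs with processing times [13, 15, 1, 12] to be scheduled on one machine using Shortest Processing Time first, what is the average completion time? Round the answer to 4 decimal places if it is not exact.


Sort jobs by processing time (SPT order): [1, 12, 13, 15]
Compute completion times sequentially:
  Job 1: processing = 1, completes at 1
  Job 2: processing = 12, completes at 13
  Job 3: processing = 13, completes at 26
  Job 4: processing = 15, completes at 41
Sum of completion times = 81
Average completion time = 81/4 = 20.25

20.25


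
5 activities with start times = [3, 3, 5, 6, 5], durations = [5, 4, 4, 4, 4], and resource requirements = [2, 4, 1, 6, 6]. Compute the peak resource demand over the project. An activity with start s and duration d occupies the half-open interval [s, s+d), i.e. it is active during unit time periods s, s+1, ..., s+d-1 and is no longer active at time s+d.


Each activity i is active on [start_i, start_i + duration_i).
Compute total resource usage per time slot:
  t=0: active resources = [], total = 0
  t=1: active resources = [], total = 0
  t=2: active resources = [], total = 0
  t=3: active resources = [2, 4], total = 6
  t=4: active resources = [2, 4], total = 6
  t=5: active resources = [2, 4, 1, 6], total = 13
  t=6: active resources = [2, 4, 1, 6, 6], total = 19
  t=7: active resources = [2, 1, 6, 6], total = 15
  t=8: active resources = [1, 6, 6], total = 13
  t=9: active resources = [6], total = 6
Peak resource demand = 19

19


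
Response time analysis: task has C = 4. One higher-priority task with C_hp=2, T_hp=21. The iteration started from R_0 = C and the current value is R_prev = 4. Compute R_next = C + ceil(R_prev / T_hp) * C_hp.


R_next = C + ceil(R_prev / T_hp) * C_hp
ceil(4 / 21) = ceil(0.1905) = 1
Interference = 1 * 2 = 2
R_next = 4 + 2 = 6

6


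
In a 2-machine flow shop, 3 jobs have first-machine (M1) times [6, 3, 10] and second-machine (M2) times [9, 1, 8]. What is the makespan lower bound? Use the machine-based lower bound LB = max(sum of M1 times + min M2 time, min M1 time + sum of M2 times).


LB1 = sum(M1 times) + min(M2 times) = 19 + 1 = 20
LB2 = min(M1 times) + sum(M2 times) = 3 + 18 = 21
Lower bound = max(LB1, LB2) = max(20, 21) = 21

21


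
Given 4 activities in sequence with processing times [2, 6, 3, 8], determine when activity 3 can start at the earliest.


Activity 3 starts after activities 1 through 2 complete.
Predecessor durations: [2, 6]
ES = 2 + 6 = 8

8


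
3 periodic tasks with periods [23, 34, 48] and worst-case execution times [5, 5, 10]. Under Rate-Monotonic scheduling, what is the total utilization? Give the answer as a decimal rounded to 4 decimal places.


Compute individual utilizations (exact fractions):
  Task 1: C/T = 5/23 (approx. 0.2174)
  Task 2: C/T = 5/34 (approx. 0.1471)
  Task 3: C/T = 10/48 = 5/24 (approx. 0.2083)
Total utilization U = 5/23 + 5/34 + 5/24 = 5375/9384
Rounded to 4 decimal places: U = 0.5728
RM (Liu & Layland) bound for 3 tasks = 0.779763; compare with U = 5375/9384 (approx. 0.572783)
U <= bound, so schedulable by RM sufficient condition.

0.5728


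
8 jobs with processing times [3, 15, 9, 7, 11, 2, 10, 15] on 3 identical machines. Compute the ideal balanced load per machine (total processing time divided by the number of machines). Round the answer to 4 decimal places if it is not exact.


Total processing time = 3 + 15 + 9 + 7 + 11 + 2 + 10 + 15 = 72
Number of machines = 3
Ideal balanced load = 72 / 3 = 24.0

24.0


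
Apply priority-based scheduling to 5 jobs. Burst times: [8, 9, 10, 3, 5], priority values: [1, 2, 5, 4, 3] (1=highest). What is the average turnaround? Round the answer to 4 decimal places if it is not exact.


Sort by priority (ascending = highest first):
Order: [(1, 8), (2, 9), (3, 5), (4, 3), (5, 10)]
Completion times:
  Priority 1, burst=8, C=8
  Priority 2, burst=9, C=17
  Priority 3, burst=5, C=22
  Priority 4, burst=3, C=25
  Priority 5, burst=10, C=35
Average turnaround = 107/5 = 21.4

21.4


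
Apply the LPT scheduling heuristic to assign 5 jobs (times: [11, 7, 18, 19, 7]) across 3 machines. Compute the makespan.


Sort jobs in decreasing order (LPT): [19, 18, 11, 7, 7]
Assign each job to the least loaded machine:
  Machine 1: jobs [19], load = 19
  Machine 2: jobs [18, 7], load = 25
  Machine 3: jobs [11, 7], load = 18
Makespan = max load = 25

25


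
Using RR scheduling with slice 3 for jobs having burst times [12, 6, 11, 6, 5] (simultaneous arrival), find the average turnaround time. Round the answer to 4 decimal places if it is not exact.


Time quantum = 3
Execution trace:
  J1 runs 3 units, time = 3
  J2 runs 3 units, time = 6
  J3 runs 3 units, time = 9
  J4 runs 3 units, time = 12
  J5 runs 3 units, time = 15
  J1 runs 3 units, time = 18
  J2 runs 3 units, time = 21
  J3 runs 3 units, time = 24
  J4 runs 3 units, time = 27
  J5 runs 2 units, time = 29
  J1 runs 3 units, time = 32
  J3 runs 3 units, time = 35
  J1 runs 3 units, time = 38
  J3 runs 2 units, time = 40
Finish times: [38, 21, 40, 27, 29]
Average turnaround = 155/5 = 31.0

31.0


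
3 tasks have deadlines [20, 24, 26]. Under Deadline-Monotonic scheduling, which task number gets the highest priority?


Sort tasks by relative deadline (ascending):
  Task 1: deadline = 20
  Task 2: deadline = 24
  Task 3: deadline = 26
Priority order (highest first): [1, 2, 3]
Highest priority task = 1

1


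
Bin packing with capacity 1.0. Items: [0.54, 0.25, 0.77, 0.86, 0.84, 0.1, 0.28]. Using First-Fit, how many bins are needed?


Place items sequentially using First-Fit:
  Item 0.54 -> new Bin 1
  Item 0.25 -> Bin 1 (now 0.79)
  Item 0.77 -> new Bin 2
  Item 0.86 -> new Bin 3
  Item 0.84 -> new Bin 4
  Item 0.1 -> Bin 1 (now 0.89)
  Item 0.28 -> new Bin 5
Total bins used = 5

5


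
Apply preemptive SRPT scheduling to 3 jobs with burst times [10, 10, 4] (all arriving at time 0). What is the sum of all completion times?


Since all jobs arrive at t=0, SRPT equals SPT ordering.
SPT order: [4, 10, 10]
Completion times:
  Job 1: p=4, C=4
  Job 2: p=10, C=14
  Job 3: p=10, C=24
Total completion time = 4 + 14 + 24 = 42

42


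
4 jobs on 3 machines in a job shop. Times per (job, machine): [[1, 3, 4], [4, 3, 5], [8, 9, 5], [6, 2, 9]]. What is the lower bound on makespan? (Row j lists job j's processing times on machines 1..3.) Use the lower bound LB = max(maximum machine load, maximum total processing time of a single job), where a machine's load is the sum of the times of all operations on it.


Machine loads:
  Machine 1: 1 + 4 + 8 + 6 = 19
  Machine 2: 3 + 3 + 9 + 2 = 17
  Machine 3: 4 + 5 + 5 + 9 = 23
Max machine load = 23
Job totals:
  Job 1: 8
  Job 2: 12
  Job 3: 22
  Job 4: 17
Max job total = 22
Lower bound = max(23, 22) = 23

23


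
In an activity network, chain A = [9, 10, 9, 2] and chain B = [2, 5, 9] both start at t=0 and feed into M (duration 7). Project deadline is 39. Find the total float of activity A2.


Forward pass: ES(A2) = sum of predecessors on chain A = 9
EF = ES + duration = 9 + 10 = 19
Backward pass: LF(M) = deadline = 39; LS(M) = 39 - 7 = 32
LF(A2) = LS(M) - sum(successors on chain A) = 32 - 11 = 21
LS = LF - duration = 21 - 10 = 11
Total float = LS - ES = 11 - 9 = 2

2


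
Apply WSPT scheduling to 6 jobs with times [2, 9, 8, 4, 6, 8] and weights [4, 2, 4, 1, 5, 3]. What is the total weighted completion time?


Compute p/w ratios and sort ascending (WSPT): [(2, 4), (6, 5), (8, 4), (8, 3), (4, 1), (9, 2)]
Compute weighted completion times:
  Job (p=2,w=4): C=2, w*C=4*2=8
  Job (p=6,w=5): C=8, w*C=5*8=40
  Job (p=8,w=4): C=16, w*C=4*16=64
  Job (p=8,w=3): C=24, w*C=3*24=72
  Job (p=4,w=1): C=28, w*C=1*28=28
  Job (p=9,w=2): C=37, w*C=2*37=74
Total weighted completion time = 286

286


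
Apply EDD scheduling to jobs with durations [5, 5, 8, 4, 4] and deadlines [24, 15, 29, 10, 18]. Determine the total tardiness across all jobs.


Sort by due date (EDD order): [(4, 10), (5, 15), (4, 18), (5, 24), (8, 29)]
Compute completion times and tardiness:
  Job 1: p=4, d=10, C=4, tardiness=max(0,4-10)=0
  Job 2: p=5, d=15, C=9, tardiness=max(0,9-15)=0
  Job 3: p=4, d=18, C=13, tardiness=max(0,13-18)=0
  Job 4: p=5, d=24, C=18, tardiness=max(0,18-24)=0
  Job 5: p=8, d=29, C=26, tardiness=max(0,26-29)=0
Total tardiness = 0

0


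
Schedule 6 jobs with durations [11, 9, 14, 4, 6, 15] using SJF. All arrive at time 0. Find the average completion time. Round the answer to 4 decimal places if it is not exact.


SJF order (ascending): [4, 6, 9, 11, 14, 15]
Completion times:
  Job 1: burst=4, C=4
  Job 2: burst=6, C=10
  Job 3: burst=9, C=19
  Job 4: burst=11, C=30
  Job 5: burst=14, C=44
  Job 6: burst=15, C=59
Average completion = 166/6 = 27.6667

27.6667


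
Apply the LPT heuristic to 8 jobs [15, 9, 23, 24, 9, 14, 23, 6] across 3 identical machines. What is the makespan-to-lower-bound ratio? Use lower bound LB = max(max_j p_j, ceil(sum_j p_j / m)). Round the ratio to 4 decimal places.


LPT order: [24, 23, 23, 15, 14, 9, 9, 6]
Machine loads after assignment: [42, 38, 43]
LPT makespan = 43
Lower bound = max(max_job, ceil(total/3)) = max(24, 41) = 41
Ratio = 43 / 41 = 1.0488

1.0488


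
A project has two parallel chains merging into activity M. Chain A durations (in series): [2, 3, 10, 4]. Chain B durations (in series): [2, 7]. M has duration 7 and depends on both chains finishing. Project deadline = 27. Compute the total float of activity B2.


Forward pass: ES(B2) = sum of predecessors on chain B = 2
EF = ES + duration = 2 + 7 = 9
Backward pass: LF(M) = deadline = 27; LS(M) = 27 - 7 = 20
LF(B2) = LS(M) - sum(successors on chain B) = 20 - 0 = 20
LS = LF - duration = 20 - 7 = 13
Total float = LS - ES = 13 - 2 = 11

11


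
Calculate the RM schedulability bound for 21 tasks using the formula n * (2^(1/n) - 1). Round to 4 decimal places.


Compute 2^(1/21) = 1.0335577830
Subtract 1: 1.0335577830 - 1 = 0.0335577830
Multiply by n: 21 * 0.0335577830 = 0.7047134430
Round to 4 dp: 0.7047

0.7047


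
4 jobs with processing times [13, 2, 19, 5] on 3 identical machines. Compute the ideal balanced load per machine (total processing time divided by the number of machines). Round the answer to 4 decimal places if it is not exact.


Total processing time = 13 + 2 + 19 + 5 = 39
Number of machines = 3
Ideal balanced load = 39 / 3 = 13.0

13.0


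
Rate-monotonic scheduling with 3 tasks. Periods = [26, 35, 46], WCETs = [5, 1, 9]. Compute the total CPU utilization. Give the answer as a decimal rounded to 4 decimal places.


Compute individual utilizations (exact fractions):
  Task 1: C/T = 5/26 (approx. 0.1923)
  Task 2: C/T = 1/35 (approx. 0.0286)
  Task 3: C/T = 9/46 (approx. 0.1957)
Total utilization U = 5/26 + 1/35 + 9/46 = 4359/10465
Rounded to 4 decimal places: U = 0.4165
RM (Liu & Layland) bound for 3 tasks = 0.779763; compare with U = 4359/10465 (approx. 0.416531)
U <= bound, so schedulable by RM sufficient condition.

0.4165


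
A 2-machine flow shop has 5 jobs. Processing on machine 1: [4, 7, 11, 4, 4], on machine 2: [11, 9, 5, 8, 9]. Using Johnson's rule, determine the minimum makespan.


Apply Johnson's rule:
  Group 1 (a <= b): [(1, 4, 11), (4, 4, 8), (5, 4, 9), (2, 7, 9)]
  Group 2 (a > b): [(3, 11, 5)]
Optimal job order: [1, 4, 5, 2, 3]
Schedule:
  Job 1: M1 done at 4, M2 done at 15
  Job 4: M1 done at 8, M2 done at 23
  Job 5: M1 done at 12, M2 done at 32
  Job 2: M1 done at 19, M2 done at 41
  Job 3: M1 done at 30, M2 done at 46
Makespan = 46

46


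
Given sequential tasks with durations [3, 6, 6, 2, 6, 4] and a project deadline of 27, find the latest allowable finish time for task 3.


LF(activity 3) = deadline - sum of successor durations
Successors: activities 4 through 6 with durations [2, 6, 4]
Sum of successor durations = 12
LF = 27 - 12 = 15

15


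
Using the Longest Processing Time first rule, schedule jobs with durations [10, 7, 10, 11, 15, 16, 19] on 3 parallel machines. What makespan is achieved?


Sort jobs in decreasing order (LPT): [19, 16, 15, 11, 10, 10, 7]
Assign each job to the least loaded machine:
  Machine 1: jobs [19, 10], load = 29
  Machine 2: jobs [16, 10, 7], load = 33
  Machine 3: jobs [15, 11], load = 26
Makespan = max load = 33

33


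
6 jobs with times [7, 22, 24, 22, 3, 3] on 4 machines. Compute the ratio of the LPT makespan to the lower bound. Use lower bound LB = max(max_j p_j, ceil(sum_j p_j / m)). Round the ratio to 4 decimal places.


LPT order: [24, 22, 22, 7, 3, 3]
Machine loads after assignment: [24, 22, 22, 13]
LPT makespan = 24
Lower bound = max(max_job, ceil(total/4)) = max(24, 21) = 24
Ratio = 24 / 24 = 1.0

1.0


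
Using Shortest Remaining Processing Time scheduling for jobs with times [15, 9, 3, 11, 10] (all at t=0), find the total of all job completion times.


Since all jobs arrive at t=0, SRPT equals SPT ordering.
SPT order: [3, 9, 10, 11, 15]
Completion times:
  Job 1: p=3, C=3
  Job 2: p=9, C=12
  Job 3: p=10, C=22
  Job 4: p=11, C=33
  Job 5: p=15, C=48
Total completion time = 3 + 12 + 22 + 33 + 48 = 118

118


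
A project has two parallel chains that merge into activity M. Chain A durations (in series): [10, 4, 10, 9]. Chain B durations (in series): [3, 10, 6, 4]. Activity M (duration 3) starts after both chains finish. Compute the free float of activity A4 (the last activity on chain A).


ES(A4) = sum of predecessors on chain A = 24
EF(A4) = ES + duration = 24 + 9 = 33
Successor of A4 is M. ES(M) = max(sum(A), sum(B)) = max(33, 23) = 33
Free float = ES(successor) - EF(current) = 33 - 33 = 0

0


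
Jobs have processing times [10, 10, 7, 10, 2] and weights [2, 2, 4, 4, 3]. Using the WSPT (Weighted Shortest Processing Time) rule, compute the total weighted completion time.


Compute p/w ratios and sort ascending (WSPT): [(2, 3), (7, 4), (10, 4), (10, 2), (10, 2)]
Compute weighted completion times:
  Job (p=2,w=3): C=2, w*C=3*2=6
  Job (p=7,w=4): C=9, w*C=4*9=36
  Job (p=10,w=4): C=19, w*C=4*19=76
  Job (p=10,w=2): C=29, w*C=2*29=58
  Job (p=10,w=2): C=39, w*C=2*39=78
Total weighted completion time = 254

254


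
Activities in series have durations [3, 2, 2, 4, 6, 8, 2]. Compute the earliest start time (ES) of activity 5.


Activity 5 starts after activities 1 through 4 complete.
Predecessor durations: [3, 2, 2, 4]
ES = 3 + 2 + 2 + 4 = 11

11


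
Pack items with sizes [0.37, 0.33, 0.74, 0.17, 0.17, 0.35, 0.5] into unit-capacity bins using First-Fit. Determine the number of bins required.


Place items sequentially using First-Fit:
  Item 0.37 -> new Bin 1
  Item 0.33 -> Bin 1 (now 0.7)
  Item 0.74 -> new Bin 2
  Item 0.17 -> Bin 1 (now 0.87)
  Item 0.17 -> Bin 2 (now 0.91)
  Item 0.35 -> new Bin 3
  Item 0.5 -> Bin 3 (now 0.85)
Total bins used = 3

3


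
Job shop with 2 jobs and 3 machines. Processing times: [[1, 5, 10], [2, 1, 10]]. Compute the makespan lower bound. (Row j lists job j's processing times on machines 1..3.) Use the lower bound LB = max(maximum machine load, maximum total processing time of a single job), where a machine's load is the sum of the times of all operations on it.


Machine loads:
  Machine 1: 1 + 2 = 3
  Machine 2: 5 + 1 = 6
  Machine 3: 10 + 10 = 20
Max machine load = 20
Job totals:
  Job 1: 16
  Job 2: 13
Max job total = 16
Lower bound = max(20, 16) = 20

20


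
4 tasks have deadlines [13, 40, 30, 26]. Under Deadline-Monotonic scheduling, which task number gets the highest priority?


Sort tasks by relative deadline (ascending):
  Task 1: deadline = 13
  Task 4: deadline = 26
  Task 3: deadline = 30
  Task 2: deadline = 40
Priority order (highest first): [1, 4, 3, 2]
Highest priority task = 1

1


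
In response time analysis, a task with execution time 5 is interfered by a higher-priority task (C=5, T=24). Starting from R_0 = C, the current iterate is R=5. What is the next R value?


R_next = C + ceil(R_prev / T_hp) * C_hp
ceil(5 / 24) = ceil(0.2083) = 1
Interference = 1 * 5 = 5
R_next = 5 + 5 = 10

10


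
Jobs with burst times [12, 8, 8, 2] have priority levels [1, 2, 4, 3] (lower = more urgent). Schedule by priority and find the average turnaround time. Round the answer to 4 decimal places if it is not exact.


Sort by priority (ascending = highest first):
Order: [(1, 12), (2, 8), (3, 2), (4, 8)]
Completion times:
  Priority 1, burst=12, C=12
  Priority 2, burst=8, C=20
  Priority 3, burst=2, C=22
  Priority 4, burst=8, C=30
Average turnaround = 84/4 = 21.0

21.0


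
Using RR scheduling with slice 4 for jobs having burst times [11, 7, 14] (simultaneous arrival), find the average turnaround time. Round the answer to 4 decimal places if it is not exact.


Time quantum = 4
Execution trace:
  J1 runs 4 units, time = 4
  J2 runs 4 units, time = 8
  J3 runs 4 units, time = 12
  J1 runs 4 units, time = 16
  J2 runs 3 units, time = 19
  J3 runs 4 units, time = 23
  J1 runs 3 units, time = 26
  J3 runs 4 units, time = 30
  J3 runs 2 units, time = 32
Finish times: [26, 19, 32]
Average turnaround = 77/3 = 25.6667

25.6667


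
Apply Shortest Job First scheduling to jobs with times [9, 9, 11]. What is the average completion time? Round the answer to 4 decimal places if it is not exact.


SJF order (ascending): [9, 9, 11]
Completion times:
  Job 1: burst=9, C=9
  Job 2: burst=9, C=18
  Job 3: burst=11, C=29
Average completion = 56/3 = 18.6667

18.6667


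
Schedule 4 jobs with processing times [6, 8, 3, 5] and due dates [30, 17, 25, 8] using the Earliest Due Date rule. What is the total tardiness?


Sort by due date (EDD order): [(5, 8), (8, 17), (3, 25), (6, 30)]
Compute completion times and tardiness:
  Job 1: p=5, d=8, C=5, tardiness=max(0,5-8)=0
  Job 2: p=8, d=17, C=13, tardiness=max(0,13-17)=0
  Job 3: p=3, d=25, C=16, tardiness=max(0,16-25)=0
  Job 4: p=6, d=30, C=22, tardiness=max(0,22-30)=0
Total tardiness = 0

0


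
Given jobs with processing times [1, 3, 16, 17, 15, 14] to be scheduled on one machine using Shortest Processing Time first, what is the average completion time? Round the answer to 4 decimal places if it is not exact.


Sort jobs by processing time (SPT order): [1, 3, 14, 15, 16, 17]
Compute completion times sequentially:
  Job 1: processing = 1, completes at 1
  Job 2: processing = 3, completes at 4
  Job 3: processing = 14, completes at 18
  Job 4: processing = 15, completes at 33
  Job 5: processing = 16, completes at 49
  Job 6: processing = 17, completes at 66
Sum of completion times = 171
Average completion time = 171/6 = 28.5

28.5


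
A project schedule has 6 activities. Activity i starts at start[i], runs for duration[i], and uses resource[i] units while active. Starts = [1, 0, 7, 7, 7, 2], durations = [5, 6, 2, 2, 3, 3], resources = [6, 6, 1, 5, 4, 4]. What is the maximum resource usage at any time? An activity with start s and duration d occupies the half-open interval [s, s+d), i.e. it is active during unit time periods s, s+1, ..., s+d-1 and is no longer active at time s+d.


Each activity i is active on [start_i, start_i + duration_i).
Compute total resource usage per time slot:
  t=0: active resources = [6], total = 6
  t=1: active resources = [6, 6], total = 12
  t=2: active resources = [6, 6, 4], total = 16
  t=3: active resources = [6, 6, 4], total = 16
  t=4: active resources = [6, 6, 4], total = 16
  t=5: active resources = [6, 6], total = 12
  t=6: active resources = [], total = 0
  t=7: active resources = [1, 5, 4], total = 10
  t=8: active resources = [1, 5, 4], total = 10
  t=9: active resources = [4], total = 4
Peak resource demand = 16

16


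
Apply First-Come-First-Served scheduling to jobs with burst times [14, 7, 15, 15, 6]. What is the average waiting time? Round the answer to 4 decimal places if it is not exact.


FCFS order (as given): [14, 7, 15, 15, 6]
Waiting times:
  Job 1: wait = 0
  Job 2: wait = 14
  Job 3: wait = 21
  Job 4: wait = 36
  Job 5: wait = 51
Sum of waiting times = 122
Average waiting time = 122/5 = 24.4

24.4


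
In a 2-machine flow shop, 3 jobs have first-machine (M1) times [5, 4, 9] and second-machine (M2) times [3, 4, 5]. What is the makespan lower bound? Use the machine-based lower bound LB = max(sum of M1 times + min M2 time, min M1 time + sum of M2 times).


LB1 = sum(M1 times) + min(M2 times) = 18 + 3 = 21
LB2 = min(M1 times) + sum(M2 times) = 4 + 12 = 16
Lower bound = max(LB1, LB2) = max(21, 16) = 21

21


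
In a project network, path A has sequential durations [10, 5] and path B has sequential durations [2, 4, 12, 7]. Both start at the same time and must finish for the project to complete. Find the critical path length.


Path A total = 10 + 5 = 15
Path B total = 2 + 4 + 12 + 7 = 25
Critical path = longest path = max(15, 25) = 25

25


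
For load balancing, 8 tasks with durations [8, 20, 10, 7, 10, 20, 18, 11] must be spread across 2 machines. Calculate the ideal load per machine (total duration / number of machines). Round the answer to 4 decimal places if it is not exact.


Total processing time = 8 + 20 + 10 + 7 + 10 + 20 + 18 + 11 = 104
Number of machines = 2
Ideal balanced load = 104 / 2 = 52.0

52.0


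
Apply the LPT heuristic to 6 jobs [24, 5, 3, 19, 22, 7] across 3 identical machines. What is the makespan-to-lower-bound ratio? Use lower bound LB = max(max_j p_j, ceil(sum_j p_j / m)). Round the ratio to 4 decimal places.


LPT order: [24, 22, 19, 7, 5, 3]
Machine loads after assignment: [27, 27, 26]
LPT makespan = 27
Lower bound = max(max_job, ceil(total/3)) = max(24, 27) = 27
Ratio = 27 / 27 = 1.0

1.0


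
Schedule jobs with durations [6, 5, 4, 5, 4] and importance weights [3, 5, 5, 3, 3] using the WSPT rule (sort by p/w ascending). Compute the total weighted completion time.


Compute p/w ratios and sort ascending (WSPT): [(4, 5), (5, 5), (4, 3), (5, 3), (6, 3)]
Compute weighted completion times:
  Job (p=4,w=5): C=4, w*C=5*4=20
  Job (p=5,w=5): C=9, w*C=5*9=45
  Job (p=4,w=3): C=13, w*C=3*13=39
  Job (p=5,w=3): C=18, w*C=3*18=54
  Job (p=6,w=3): C=24, w*C=3*24=72
Total weighted completion time = 230

230


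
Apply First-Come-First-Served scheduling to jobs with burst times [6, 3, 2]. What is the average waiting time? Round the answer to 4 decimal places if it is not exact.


FCFS order (as given): [6, 3, 2]
Waiting times:
  Job 1: wait = 0
  Job 2: wait = 6
  Job 3: wait = 9
Sum of waiting times = 15
Average waiting time = 15/3 = 5.0

5.0


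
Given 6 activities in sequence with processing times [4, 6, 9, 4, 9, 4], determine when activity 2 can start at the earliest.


Activity 2 starts after activities 1 through 1 complete.
Predecessor durations: [4]
ES = 4 = 4

4


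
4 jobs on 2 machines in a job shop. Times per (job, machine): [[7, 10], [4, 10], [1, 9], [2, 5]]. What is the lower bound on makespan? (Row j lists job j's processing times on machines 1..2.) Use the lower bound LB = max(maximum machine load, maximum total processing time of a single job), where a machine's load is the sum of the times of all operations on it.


Machine loads:
  Machine 1: 7 + 4 + 1 + 2 = 14
  Machine 2: 10 + 10 + 9 + 5 = 34
Max machine load = 34
Job totals:
  Job 1: 17
  Job 2: 14
  Job 3: 10
  Job 4: 7
Max job total = 17
Lower bound = max(34, 17) = 34

34


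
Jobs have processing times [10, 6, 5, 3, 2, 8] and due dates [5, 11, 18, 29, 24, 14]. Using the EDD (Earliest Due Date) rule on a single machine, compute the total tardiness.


Sort by due date (EDD order): [(10, 5), (6, 11), (8, 14), (5, 18), (2, 24), (3, 29)]
Compute completion times and tardiness:
  Job 1: p=10, d=5, C=10, tardiness=max(0,10-5)=5
  Job 2: p=6, d=11, C=16, tardiness=max(0,16-11)=5
  Job 3: p=8, d=14, C=24, tardiness=max(0,24-14)=10
  Job 4: p=5, d=18, C=29, tardiness=max(0,29-18)=11
  Job 5: p=2, d=24, C=31, tardiness=max(0,31-24)=7
  Job 6: p=3, d=29, C=34, tardiness=max(0,34-29)=5
Total tardiness = 43

43


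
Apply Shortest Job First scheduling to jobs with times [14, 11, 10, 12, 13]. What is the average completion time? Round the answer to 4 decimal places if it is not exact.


SJF order (ascending): [10, 11, 12, 13, 14]
Completion times:
  Job 1: burst=10, C=10
  Job 2: burst=11, C=21
  Job 3: burst=12, C=33
  Job 4: burst=13, C=46
  Job 5: burst=14, C=60
Average completion = 170/5 = 34.0

34.0


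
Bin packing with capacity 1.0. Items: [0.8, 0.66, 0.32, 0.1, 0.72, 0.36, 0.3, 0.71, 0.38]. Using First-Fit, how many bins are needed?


Place items sequentially using First-Fit:
  Item 0.8 -> new Bin 1
  Item 0.66 -> new Bin 2
  Item 0.32 -> Bin 2 (now 0.98)
  Item 0.1 -> Bin 1 (now 0.9)
  Item 0.72 -> new Bin 3
  Item 0.36 -> new Bin 4
  Item 0.3 -> Bin 4 (now 0.66)
  Item 0.71 -> new Bin 5
  Item 0.38 -> new Bin 6
Total bins used = 6

6


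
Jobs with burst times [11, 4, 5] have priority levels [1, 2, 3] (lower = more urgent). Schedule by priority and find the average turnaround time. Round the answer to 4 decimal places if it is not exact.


Sort by priority (ascending = highest first):
Order: [(1, 11), (2, 4), (3, 5)]
Completion times:
  Priority 1, burst=11, C=11
  Priority 2, burst=4, C=15
  Priority 3, burst=5, C=20
Average turnaround = 46/3 = 15.3333

15.3333


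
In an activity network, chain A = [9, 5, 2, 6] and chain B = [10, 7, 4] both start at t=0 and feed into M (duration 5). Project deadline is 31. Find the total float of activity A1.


Forward pass: ES(A1) = sum of predecessors on chain A = 0
EF = ES + duration = 0 + 9 = 9
Backward pass: LF(M) = deadline = 31; LS(M) = 31 - 5 = 26
LF(A1) = LS(M) - sum(successors on chain A) = 26 - 13 = 13
LS = LF - duration = 13 - 9 = 4
Total float = LS - ES = 4 - 0 = 4

4


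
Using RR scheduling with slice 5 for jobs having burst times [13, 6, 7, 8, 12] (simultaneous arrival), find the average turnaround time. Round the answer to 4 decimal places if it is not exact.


Time quantum = 5
Execution trace:
  J1 runs 5 units, time = 5
  J2 runs 5 units, time = 10
  J3 runs 5 units, time = 15
  J4 runs 5 units, time = 20
  J5 runs 5 units, time = 25
  J1 runs 5 units, time = 30
  J2 runs 1 units, time = 31
  J3 runs 2 units, time = 33
  J4 runs 3 units, time = 36
  J5 runs 5 units, time = 41
  J1 runs 3 units, time = 44
  J5 runs 2 units, time = 46
Finish times: [44, 31, 33, 36, 46]
Average turnaround = 190/5 = 38.0

38.0


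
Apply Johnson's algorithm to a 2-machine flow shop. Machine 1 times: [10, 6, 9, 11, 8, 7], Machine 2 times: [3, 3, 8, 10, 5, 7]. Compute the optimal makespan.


Apply Johnson's rule:
  Group 1 (a <= b): [(6, 7, 7)]
  Group 2 (a > b): [(4, 11, 10), (3, 9, 8), (5, 8, 5), (1, 10, 3), (2, 6, 3)]
Optimal job order: [6, 4, 3, 5, 1, 2]
Schedule:
  Job 6: M1 done at 7, M2 done at 14
  Job 4: M1 done at 18, M2 done at 28
  Job 3: M1 done at 27, M2 done at 36
  Job 5: M1 done at 35, M2 done at 41
  Job 1: M1 done at 45, M2 done at 48
  Job 2: M1 done at 51, M2 done at 54
Makespan = 54

54
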